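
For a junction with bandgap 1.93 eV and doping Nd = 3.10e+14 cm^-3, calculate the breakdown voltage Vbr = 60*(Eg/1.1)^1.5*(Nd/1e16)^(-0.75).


Step 1: Eg/1.1 = 1.93/1.1 = 1.754545
Step 2: (Eg/1.1)^1.5 = 1.754545^1.5 = 2.324057
Step 3: (Nd/1e16)^(-0.75) = (0.031)^(-0.75) = 13.535638
Step 4: Vbr = 60 * 2.324057 * 13.535638 = 1887.5 V

1887.5


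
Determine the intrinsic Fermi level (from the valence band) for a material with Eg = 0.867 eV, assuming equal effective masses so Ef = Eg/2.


Step 1: For an intrinsic semiconductor, the Fermi level sits at midgap.
Step 2: Ef = Eg / 2 = 0.867 / 2 = 0.4335 eV

0.4335


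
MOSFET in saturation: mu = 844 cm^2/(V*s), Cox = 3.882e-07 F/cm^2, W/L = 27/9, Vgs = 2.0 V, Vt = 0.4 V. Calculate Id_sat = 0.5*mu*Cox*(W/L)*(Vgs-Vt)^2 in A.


Step 1: Overdrive voltage Vov = Vgs - Vt = 2.0 - 0.4 = 1.6 V
Step 2: W/L = 27/9 = 3
Step 3: Id = 0.5 * 844 * 3.882e-07 * 3 * 1.6^2
Step 4: Id = 1.26e-03 A

1.26e-03


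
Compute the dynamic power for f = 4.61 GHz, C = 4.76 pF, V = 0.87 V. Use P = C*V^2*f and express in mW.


Step 1: V^2 = 0.87^2 = 0.7569 V^2
Step 2: P = C*V^2*f = 4.76e-12 F * 0.7569 * 4.61e9 Hz
Step 3: P = 1.660911084e-02 W
Step 4: P = 16.609 mW

16.609


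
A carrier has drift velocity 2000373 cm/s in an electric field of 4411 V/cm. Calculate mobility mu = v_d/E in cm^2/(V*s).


Step 1: mu = v_d / E
Step 2: mu = 2000373 / 4411
Step 3: mu = 453.5 cm^2/(V*s)

453.5


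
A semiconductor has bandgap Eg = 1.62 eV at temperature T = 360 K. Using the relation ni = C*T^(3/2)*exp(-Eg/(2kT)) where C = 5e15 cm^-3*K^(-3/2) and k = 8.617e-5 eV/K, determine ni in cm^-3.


Step 1: Compute kT = 8.617e-5 * 360 = 0.0310212 eV
Step 2: Exponent = -Eg/(2kT) = -1.62/(2*0.0310212) = -26.11118
Step 3: T^(3/2) = 360^1.5 = 6830.52
Step 4: ni = 5e15 * 6830.52 * exp(-26.11118) = 1.56e+08 cm^-3

1.56e+08


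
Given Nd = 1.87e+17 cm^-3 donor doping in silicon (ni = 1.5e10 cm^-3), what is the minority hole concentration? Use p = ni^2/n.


Step 1: Since Nd >> ni, n ≈ Nd = 1.87e+17 cm^-3
Step 2: p = ni^2 / n = (1.5e10)^2 / 1.87e+17
Step 3: p = 2.25e20 / 1.87e+17 = 1.20e+03 cm^-3

1.20e+03


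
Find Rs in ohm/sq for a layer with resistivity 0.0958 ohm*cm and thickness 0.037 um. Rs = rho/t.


Step 1: Convert thickness to cm: t = 0.037 um = 3.7000e-06 cm
Step 2: Rs = rho / t = 0.0958 / 3.7000e-06
Step 3: Rs = 25891.9 ohm/sq

25891.9


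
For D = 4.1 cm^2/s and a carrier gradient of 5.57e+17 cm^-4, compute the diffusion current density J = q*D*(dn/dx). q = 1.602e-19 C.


Step 1: J = q * D * (dn/dx)
Step 2: J = 1.602e-19 * 4.1 * 5.57e+17
Step 3: J = 3.66e-01 A/cm^2

3.66e-01


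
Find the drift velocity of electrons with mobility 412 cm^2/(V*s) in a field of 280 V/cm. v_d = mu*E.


Step 1: v_d = mu * E
Step 2: v_d = 412 * 280 = 115360
Step 3: v_d = 1.15e+05 cm/s

1.15e+05


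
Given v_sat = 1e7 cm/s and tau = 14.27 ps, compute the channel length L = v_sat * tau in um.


Step 1: tau in seconds = 14.27 ps * 1e-12 = 1.4270e-11 s
Step 2: L = v_sat * tau = 1e7 * 1.4270e-11 = 1.4270e-04 cm
Step 3: L in um = 1.4270e-04 * 1e4 = 1.427 um

1.427


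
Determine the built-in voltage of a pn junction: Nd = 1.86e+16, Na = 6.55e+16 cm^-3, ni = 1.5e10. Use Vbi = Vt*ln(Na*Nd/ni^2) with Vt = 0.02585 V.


Step 1: Compute Na*Nd/ni^2 = 6.55e+16 * 1.86e+16 / (1.5e10)^2 = 5.4147e+12
Step 2: ln(5.4147e+12) = 29.3201
Step 3: Vbi = 0.02585 * 29.3201 = 0.758 V

0.758


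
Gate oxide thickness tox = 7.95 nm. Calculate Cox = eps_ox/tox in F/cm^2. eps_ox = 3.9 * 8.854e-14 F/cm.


Step 1: eps_ox = 3.9 * 8.854e-14 = 3.45306e-13 F/cm
Step 2: tox in cm = 7.95 nm * 1e-7 = 7.9500e-07 cm
Step 3: Cox = 3.45306e-13 / 7.9500e-07 = 4.34e-07 F/cm^2

4.34e-07


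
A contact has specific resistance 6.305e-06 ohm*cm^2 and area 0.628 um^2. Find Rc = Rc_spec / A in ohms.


Step 1: Convert area to cm^2: 0.628 um^2 = 6.2800e-09 cm^2
Step 2: Rc = Rc_spec / A = 6.305e-06 / 6.2800e-09
Step 3: Rc = 1.00e+03 ohms

1.00e+03


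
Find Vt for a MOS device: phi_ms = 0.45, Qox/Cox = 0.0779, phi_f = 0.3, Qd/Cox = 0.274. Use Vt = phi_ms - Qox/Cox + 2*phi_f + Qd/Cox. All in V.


Step 1: Vt = phi_ms - Qox/Cox + 2*phi_f + Qd/Cox
Step 2: Vt = 0.45 - 0.0779 + 2*0.3 + 0.274
Step 3: Vt = 0.45 - 0.0779 + 0.6 + 0.274
Step 4: Vt = 1.2461 V

1.2461


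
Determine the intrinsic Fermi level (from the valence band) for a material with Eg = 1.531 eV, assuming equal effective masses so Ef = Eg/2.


Step 1: For an intrinsic semiconductor, the Fermi level sits at midgap.
Step 2: Ef = Eg / 2 = 1.531 / 2 = 0.7655 eV

0.7655


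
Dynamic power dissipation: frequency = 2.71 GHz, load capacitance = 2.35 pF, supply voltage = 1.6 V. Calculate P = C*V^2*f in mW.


Step 1: V^2 = 1.6^2 = 2.56 V^2
Step 2: P = C*V^2*f = 2.35e-12 F * 2.56 * 2.71e9 Hz
Step 3: P = 1.630336e-02 W
Step 4: P = 16.303 mW

16.303


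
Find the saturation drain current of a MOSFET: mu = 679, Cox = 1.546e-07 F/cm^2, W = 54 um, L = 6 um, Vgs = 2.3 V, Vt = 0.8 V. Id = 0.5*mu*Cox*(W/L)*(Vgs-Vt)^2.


Step 1: Overdrive voltage Vov = Vgs - Vt = 2.3 - 0.8 = 1.5 V
Step 2: W/L = 54/6 = 9
Step 3: Id = 0.5 * 679 * 1.546e-07 * 9 * 1.5^2
Step 4: Id = 1.06e-03 A

1.06e-03


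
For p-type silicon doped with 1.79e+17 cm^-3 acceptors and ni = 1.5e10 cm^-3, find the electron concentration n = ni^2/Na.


Step 1: Majority hole concentration p ≈ Na = 1.79e+17 cm^-3
Step 2: n = ni^2 / Na = (1.5e10)^2 / 1.79e+17
Step 3: n = 1.26e+03 cm^-3

1.26e+03


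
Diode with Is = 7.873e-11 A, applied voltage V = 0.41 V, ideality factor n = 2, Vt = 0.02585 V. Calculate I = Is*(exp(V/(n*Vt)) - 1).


Step 1: V/(n*Vt) = 0.41/(2*0.02585) = 7.9304
Step 2: exp(7.9304) = 2.7805e+03
Step 3: I = 7.873e-11 * (2.7805e+03 - 1) = 2.19e-07 A

2.19e-07


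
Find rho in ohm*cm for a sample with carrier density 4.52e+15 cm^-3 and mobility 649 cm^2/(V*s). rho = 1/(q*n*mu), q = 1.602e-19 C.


Step 1: sigma = q * n * mu = 1.602e-19 * 4.52e+15 * 649 = 4.69943e-01 S/cm
Step 2: rho = 1 / sigma = 1 / 4.69943e-01 = 2.128 ohm*cm

2.128


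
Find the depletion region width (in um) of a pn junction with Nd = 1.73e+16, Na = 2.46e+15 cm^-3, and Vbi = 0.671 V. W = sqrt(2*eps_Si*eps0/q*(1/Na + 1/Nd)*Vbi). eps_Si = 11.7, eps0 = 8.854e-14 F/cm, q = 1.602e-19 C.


Step 1: 1/Na + 1/Nd = 1/2.46e+15 + 1/1.73e+16 = 4.64308e-16
Step 2: 2*eps*eps0/q = 2*11.7*8.854e-14/1.602e-19 = 1.293281e+07
Step 3: W^2 = 1.293281e+07 * 4.64308e-16 * 0.671 = 4.02923e-09
Step 4: W = sqrt(4.02923e-09) = 6.348e-05 cm = 0.6348 um

0.6348


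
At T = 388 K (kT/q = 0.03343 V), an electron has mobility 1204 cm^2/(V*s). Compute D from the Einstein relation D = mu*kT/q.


Step 1: D = mu * (kT/q)
Step 2: D = 1204 * 0.03343
Step 3: D = 40.25 cm^2/s

40.25


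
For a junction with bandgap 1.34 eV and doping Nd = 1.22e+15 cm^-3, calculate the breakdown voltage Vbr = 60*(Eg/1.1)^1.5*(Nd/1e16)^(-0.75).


Step 1: Eg/1.1 = 1.34/1.1 = 1.218182
Step 2: (Eg/1.1)^1.5 = 1.218182^1.5 = 1.344523
Step 3: (Nd/1e16)^(-0.75) = (0.122)^(-0.75) = 4.844290
Step 4: Vbr = 60 * 1.344523 * 4.844290 = 390.8 V

390.8


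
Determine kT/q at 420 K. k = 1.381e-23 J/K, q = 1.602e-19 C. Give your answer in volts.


Step 1: kT = 1.381e-23 * 420 = 5.8002e-21 J
Step 2: Vt = kT/q = 5.8002e-21 / 1.602e-19
Step 3: Vt = 0.03621 V

0.03621


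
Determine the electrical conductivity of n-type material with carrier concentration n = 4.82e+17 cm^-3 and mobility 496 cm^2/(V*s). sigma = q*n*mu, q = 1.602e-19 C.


Step 1: sigma = q * n * mu
Step 2: sigma = 1.602e-19 * 4.82e+17 * 496
Step 3: sigma = 3.830e+01 S/cm

3.830e+01


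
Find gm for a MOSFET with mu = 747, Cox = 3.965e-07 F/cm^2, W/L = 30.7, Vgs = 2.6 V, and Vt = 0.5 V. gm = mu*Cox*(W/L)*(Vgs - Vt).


Step 1: Vov = Vgs - Vt = 2.6 - 0.5 = 2.1 V
Step 2: gm = mu * Cox * (W/L) * Vov
Step 3: gm = 747 * 3.965e-07 * 30.7 * 2.1 = 1.91e-02 S

1.91e-02


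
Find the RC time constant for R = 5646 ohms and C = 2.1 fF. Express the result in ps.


Step 1: tau = R * C
Step 2: tau = 5646 * 2.1 fF = 5646 * 2.1e-15 F
Step 3: tau = 1.18566e-11 s = 11.8566 ps

11.8566


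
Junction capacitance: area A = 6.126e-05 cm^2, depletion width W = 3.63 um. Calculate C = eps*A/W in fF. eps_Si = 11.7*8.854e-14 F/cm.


Step 1: eps_Si = 11.7 * 8.854e-14 = 1.035918e-12 F/cm
Step 2: W in cm = 3.63 * 1e-4 = 3.63e-04 cm
Step 3: C = 1.035918e-12 * 6.126e-05 / 3.63e-04 = 1.748219e-13 F
Step 4: C = 174.82 fF

174.82


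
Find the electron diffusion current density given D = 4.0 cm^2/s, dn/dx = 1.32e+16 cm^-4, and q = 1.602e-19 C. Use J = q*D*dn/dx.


Step 1: J = q * D * (dn/dx)
Step 2: J = 1.602e-19 * 4.0 * 1.32e+16
Step 3: J = 8.46e-03 A/cm^2

8.46e-03


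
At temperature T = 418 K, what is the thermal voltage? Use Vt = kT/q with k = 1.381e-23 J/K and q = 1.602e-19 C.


Step 1: kT = 1.381e-23 * 418 = 5.77258e-21 J
Step 2: Vt = kT/q = 5.77258e-21 / 1.602e-19
Step 3: Vt = 0.03603 V

0.03603


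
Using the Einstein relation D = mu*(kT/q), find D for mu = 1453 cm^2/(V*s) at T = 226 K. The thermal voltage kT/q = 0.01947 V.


Step 1: D = mu * (kT/q)
Step 2: D = 1453 * 0.01947
Step 3: D = 28.29 cm^2/s

28.29


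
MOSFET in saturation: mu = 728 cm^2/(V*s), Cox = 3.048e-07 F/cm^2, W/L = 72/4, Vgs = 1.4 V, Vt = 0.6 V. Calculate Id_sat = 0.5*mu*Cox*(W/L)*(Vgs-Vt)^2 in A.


Step 1: Overdrive voltage Vov = Vgs - Vt = 1.4 - 0.6 = 0.8 V
Step 2: W/L = 72/4 = 18
Step 3: Id = 0.5 * 728 * 3.048e-07 * 18 * 0.8^2
Step 4: Id = 1.28e-03 A

1.28e-03


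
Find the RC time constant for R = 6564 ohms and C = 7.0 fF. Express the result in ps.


Step 1: tau = R * C
Step 2: tau = 6564 * 7.0 fF = 6564 * 7.0e-15 F
Step 3: tau = 4.5948e-11 s = 45.948 ps

45.948


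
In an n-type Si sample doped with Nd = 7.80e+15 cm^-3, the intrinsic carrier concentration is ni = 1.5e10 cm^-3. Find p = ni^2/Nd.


Step 1: Since Nd >> ni, n ≈ Nd = 7.80e+15 cm^-3
Step 2: p = ni^2 / n = (1.5e10)^2 / 7.80e+15
Step 3: p = 2.25e20 / 7.80e+15 = 2.88e+04 cm^-3

2.88e+04


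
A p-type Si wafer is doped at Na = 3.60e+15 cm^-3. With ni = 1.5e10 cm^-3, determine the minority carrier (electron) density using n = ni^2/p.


Step 1: Majority hole concentration p ≈ Na = 3.60e+15 cm^-3
Step 2: n = ni^2 / Na = (1.5e10)^2 / 3.60e+15
Step 3: n = 6.25e+04 cm^-3

6.25e+04


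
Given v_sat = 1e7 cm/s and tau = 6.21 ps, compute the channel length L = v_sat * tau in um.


Step 1: tau in seconds = 6.21 ps * 1e-12 = 6.2100e-12 s
Step 2: L = v_sat * tau = 1e7 * 6.2100e-12 = 6.2100e-05 cm
Step 3: L in um = 6.2100e-05 * 1e4 = 0.621 um

0.621


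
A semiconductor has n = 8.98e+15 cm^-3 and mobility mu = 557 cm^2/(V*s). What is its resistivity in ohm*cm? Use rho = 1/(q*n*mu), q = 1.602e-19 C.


Step 1: sigma = q * n * mu = 1.602e-19 * 8.98e+15 * 557 = 8.01298e-01 S/cm
Step 2: rho = 1 / sigma = 1 / 8.01298e-01 = 1.248 ohm*cm

1.248


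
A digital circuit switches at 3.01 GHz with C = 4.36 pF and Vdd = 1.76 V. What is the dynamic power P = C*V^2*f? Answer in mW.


Step 1: V^2 = 1.76^2 = 3.0976 V^2
Step 2: P = C*V^2*f = 4.36e-12 F * 3.0976 * 3.01e9 Hz
Step 3: P = 4.065166336e-02 W
Step 4: P = 40.652 mW

40.652


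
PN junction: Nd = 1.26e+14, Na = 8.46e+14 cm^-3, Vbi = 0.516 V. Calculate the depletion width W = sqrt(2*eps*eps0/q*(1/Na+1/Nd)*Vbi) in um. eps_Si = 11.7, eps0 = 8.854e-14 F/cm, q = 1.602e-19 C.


Step 1: 1/Na + 1/Nd = 1/8.46e+14 + 1/1.26e+14 = 9.11854e-15
Step 2: 2*eps*eps0/q = 2*11.7*8.854e-14/1.602e-19 = 1.293281e+07
Step 3: W^2 = 1.293281e+07 * 9.11854e-15 * 0.516 = 6.08510e-08
Step 4: W = sqrt(6.08510e-08) = 2.467e-04 cm = 2.467 um

2.467


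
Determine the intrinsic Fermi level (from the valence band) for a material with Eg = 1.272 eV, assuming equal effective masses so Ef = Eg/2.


Step 1: For an intrinsic semiconductor, the Fermi level sits at midgap.
Step 2: Ef = Eg / 2 = 1.272 / 2 = 0.636 eV

0.636


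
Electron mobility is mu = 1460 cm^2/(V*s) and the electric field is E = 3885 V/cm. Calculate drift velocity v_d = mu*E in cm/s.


Step 1: v_d = mu * E
Step 2: v_d = 1460 * 3885 = 5672100
Step 3: v_d = 5.67e+06 cm/s

5.67e+06


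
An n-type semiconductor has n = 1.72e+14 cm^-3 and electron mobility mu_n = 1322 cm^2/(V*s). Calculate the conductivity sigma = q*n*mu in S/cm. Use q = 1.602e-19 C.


Step 1: sigma = q * n * mu
Step 2: sigma = 1.602e-19 * 1.72e+14 * 1322
Step 3: sigma = 3.643e-02 S/cm

3.643e-02


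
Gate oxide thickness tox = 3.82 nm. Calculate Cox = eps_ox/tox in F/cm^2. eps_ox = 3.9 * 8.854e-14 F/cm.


Step 1: eps_ox = 3.9 * 8.854e-14 = 3.45306e-13 F/cm
Step 2: tox in cm = 3.82 nm * 1e-7 = 3.8200e-07 cm
Step 3: Cox = 3.45306e-13 / 3.8200e-07 = 9.04e-07 F/cm^2

9.04e-07


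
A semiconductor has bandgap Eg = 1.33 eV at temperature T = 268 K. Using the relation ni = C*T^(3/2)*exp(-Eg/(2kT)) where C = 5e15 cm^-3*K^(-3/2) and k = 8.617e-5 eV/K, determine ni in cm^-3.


Step 1: Compute kT = 8.617e-5 * 268 = 0.02309356 eV
Step 2: Exponent = -Eg/(2kT) = -1.33/(2*0.02309356) = -28.79591
Step 3: T^(3/2) = 268^1.5 = 4387.35
Step 4: ni = 5e15 * 4387.35 * exp(-28.79591) = 6.84e+06 cm^-3

6.84e+06


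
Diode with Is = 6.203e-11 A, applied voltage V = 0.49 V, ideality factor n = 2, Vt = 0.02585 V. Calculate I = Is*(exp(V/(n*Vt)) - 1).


Step 1: V/(n*Vt) = 0.49/(2*0.02585) = 9.4778
Step 2: exp(9.4778) = 1.3066e+04
Step 3: I = 6.203e-11 * (1.3066e+04 - 1) = 8.10e-07 A

8.10e-07


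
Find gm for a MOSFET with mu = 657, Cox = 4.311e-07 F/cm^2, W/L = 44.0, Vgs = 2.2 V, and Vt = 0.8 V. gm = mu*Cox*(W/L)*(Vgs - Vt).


Step 1: Vov = Vgs - Vt = 2.2 - 0.8 = 1.4 V
Step 2: gm = mu * Cox * (W/L) * Vov
Step 3: gm = 657 * 4.311e-07 * 44.0 * 1.4 = 1.74e-02 S

1.74e-02


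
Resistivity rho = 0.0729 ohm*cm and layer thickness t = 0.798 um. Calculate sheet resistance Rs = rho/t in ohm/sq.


Step 1: Convert thickness to cm: t = 0.798 um = 7.9800e-05 cm
Step 2: Rs = rho / t = 0.0729 / 7.9800e-05
Step 3: Rs = 913.5 ohm/sq

913.5


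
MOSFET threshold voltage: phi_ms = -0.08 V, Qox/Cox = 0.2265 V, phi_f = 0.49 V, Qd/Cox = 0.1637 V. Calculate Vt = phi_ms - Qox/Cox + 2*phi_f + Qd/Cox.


Step 1: Vt = phi_ms - Qox/Cox + 2*phi_f + Qd/Cox
Step 2: Vt = -0.08 - 0.2265 + 2*0.49 + 0.1637
Step 3: Vt = -0.08 - 0.2265 + 0.98 + 0.1637
Step 4: Vt = 0.8372 V

0.8372


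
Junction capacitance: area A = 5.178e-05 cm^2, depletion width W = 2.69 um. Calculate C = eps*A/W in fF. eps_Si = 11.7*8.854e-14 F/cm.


Step 1: eps_Si = 11.7 * 8.854e-14 = 1.035918e-12 F/cm
Step 2: W in cm = 2.69 * 1e-4 = 2.69e-04 cm
Step 3: C = 1.035918e-12 * 5.178e-05 / 2.69e-04 = 1.994046e-13 F
Step 4: C = 199.4 fF

199.4


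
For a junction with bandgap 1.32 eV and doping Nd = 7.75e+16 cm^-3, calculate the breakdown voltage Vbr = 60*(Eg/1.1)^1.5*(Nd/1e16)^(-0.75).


Step 1: Eg/1.1 = 1.32/1.1 = 1.200000
Step 2: (Eg/1.1)^1.5 = 1.200000^1.5 = 1.314534
Step 3: (Nd/1e16)^(-0.75) = (7.75)^(-0.75) = 0.215290
Step 4: Vbr = 60 * 1.314534 * 0.215290 = 17.0 V

17.0


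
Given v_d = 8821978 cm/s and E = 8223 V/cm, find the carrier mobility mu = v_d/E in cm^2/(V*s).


Step 1: mu = v_d / E
Step 2: mu = 8821978 / 8223
Step 3: mu = 1072.84 cm^2/(V*s)

1072.84


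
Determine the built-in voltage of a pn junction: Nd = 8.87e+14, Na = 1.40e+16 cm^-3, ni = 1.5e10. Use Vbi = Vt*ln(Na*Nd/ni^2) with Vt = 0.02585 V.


Step 1: Compute Na*Nd/ni^2 = 1.40e+16 * 8.87e+14 / (1.5e10)^2 = 5.5191e+10
Step 2: ln(5.5191e+10) = 24.7341
Step 3: Vbi = 0.02585 * 24.7341 = 0.639 V

0.639


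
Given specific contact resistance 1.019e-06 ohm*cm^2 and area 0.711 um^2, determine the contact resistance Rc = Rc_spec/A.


Step 1: Convert area to cm^2: 0.711 um^2 = 7.1100e-09 cm^2
Step 2: Rc = Rc_spec / A = 1.019e-06 / 7.1100e-09
Step 3: Rc = 1.43e+02 ohms

1.43e+02


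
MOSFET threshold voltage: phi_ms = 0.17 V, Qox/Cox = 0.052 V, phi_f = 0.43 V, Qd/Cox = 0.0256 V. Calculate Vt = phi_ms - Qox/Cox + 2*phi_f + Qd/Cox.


Step 1: Vt = phi_ms - Qox/Cox + 2*phi_f + Qd/Cox
Step 2: Vt = 0.17 - 0.052 + 2*0.43 + 0.0256
Step 3: Vt = 0.17 - 0.052 + 0.86 + 0.0256
Step 4: Vt = 1.0036 V

1.0036


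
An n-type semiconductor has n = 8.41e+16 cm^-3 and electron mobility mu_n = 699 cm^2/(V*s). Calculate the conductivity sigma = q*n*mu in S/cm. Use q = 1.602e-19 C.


Step 1: sigma = q * n * mu
Step 2: sigma = 1.602e-19 * 8.41e+16 * 699
Step 3: sigma = 9.418e+00 S/cm

9.418e+00


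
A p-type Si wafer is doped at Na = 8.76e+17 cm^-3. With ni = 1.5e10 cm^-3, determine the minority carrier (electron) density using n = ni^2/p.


Step 1: Majority hole concentration p ≈ Na = 8.76e+17 cm^-3
Step 2: n = ni^2 / Na = (1.5e10)^2 / 8.76e+17
Step 3: n = 2.57e+02 cm^-3

2.57e+02


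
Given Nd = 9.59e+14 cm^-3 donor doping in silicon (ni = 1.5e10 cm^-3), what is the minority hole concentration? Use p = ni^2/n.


Step 1: Since Nd >> ni, n ≈ Nd = 9.59e+14 cm^-3
Step 2: p = ni^2 / n = (1.5e10)^2 / 9.59e+14
Step 3: p = 2.25e20 / 9.59e+14 = 2.35e+05 cm^-3

2.35e+05


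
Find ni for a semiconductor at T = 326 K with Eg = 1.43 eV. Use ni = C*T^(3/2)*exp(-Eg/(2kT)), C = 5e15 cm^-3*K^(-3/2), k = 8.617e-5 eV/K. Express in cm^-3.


Step 1: Compute kT = 8.617e-5 * 326 = 0.02809142 eV
Step 2: Exponent = -Eg/(2kT) = -1.43/(2*0.02809142) = -25.45261
Step 3: T^(3/2) = 326^1.5 = 5886.08
Step 4: ni = 5e15 * 5886.08 * exp(-25.45261) = 2.60e+08 cm^-3

2.60e+08


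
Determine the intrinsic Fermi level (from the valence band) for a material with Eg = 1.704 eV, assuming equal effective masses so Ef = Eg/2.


Step 1: For an intrinsic semiconductor, the Fermi level sits at midgap.
Step 2: Ef = Eg / 2 = 1.704 / 2 = 0.852 eV

0.852


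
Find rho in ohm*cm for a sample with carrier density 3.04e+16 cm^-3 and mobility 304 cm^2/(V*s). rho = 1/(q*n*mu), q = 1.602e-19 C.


Step 1: sigma = q * n * mu = 1.602e-19 * 3.04e+16 * 304 = 1.48050e+00 S/cm
Step 2: rho = 1 / sigma = 1 / 1.48050e+00 = 0.6754 ohm*cm

0.6754


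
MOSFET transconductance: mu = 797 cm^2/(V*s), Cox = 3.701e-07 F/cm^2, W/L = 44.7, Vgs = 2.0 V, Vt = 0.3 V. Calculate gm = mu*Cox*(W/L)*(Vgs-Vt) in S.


Step 1: Vov = Vgs - Vt = 2.0 - 0.3 = 1.7 V
Step 2: gm = mu * Cox * (W/L) * Vov
Step 3: gm = 797 * 3.701e-07 * 44.7 * 1.7 = 2.24e-02 S

2.24e-02


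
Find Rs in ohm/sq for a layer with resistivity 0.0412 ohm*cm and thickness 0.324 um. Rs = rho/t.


Step 1: Convert thickness to cm: t = 0.324 um = 3.2400e-05 cm
Step 2: Rs = rho / t = 0.0412 / 3.2400e-05
Step 3: Rs = 1271.6 ohm/sq

1271.6


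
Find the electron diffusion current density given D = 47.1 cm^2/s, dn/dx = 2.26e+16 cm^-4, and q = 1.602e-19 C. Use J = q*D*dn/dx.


Step 1: J = q * D * (dn/dx)
Step 2: J = 1.602e-19 * 47.1 * 2.26e+16
Step 3: J = 1.71e-01 A/cm^2

1.71e-01


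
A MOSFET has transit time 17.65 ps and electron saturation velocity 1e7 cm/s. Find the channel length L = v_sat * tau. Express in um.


Step 1: tau in seconds = 17.65 ps * 1e-12 = 1.7650e-11 s
Step 2: L = v_sat * tau = 1e7 * 1.7650e-11 = 1.7650e-04 cm
Step 3: L in um = 1.7650e-04 * 1e4 = 1.765 um

1.765


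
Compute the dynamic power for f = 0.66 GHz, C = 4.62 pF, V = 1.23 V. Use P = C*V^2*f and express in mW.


Step 1: V^2 = 1.23^2 = 1.5129 V^2
Step 2: P = C*V^2*f = 4.62e-12 F * 1.5129 * 0.66e9 Hz
Step 3: P = 4.61313468e-03 W
Step 4: P = 4.613 mW

4.613


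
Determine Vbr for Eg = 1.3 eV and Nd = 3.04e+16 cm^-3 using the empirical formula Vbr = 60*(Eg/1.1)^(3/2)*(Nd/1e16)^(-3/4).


Step 1: Eg/1.1 = 1.3/1.1 = 1.181818
Step 2: (Eg/1.1)^1.5 = 1.181818^1.5 = 1.284772
Step 3: (Nd/1e16)^(-0.75) = (3.04)^(-0.75) = 0.434355
Step 4: Vbr = 60 * 1.284772 * 0.434355 = 33.5 V

33.5


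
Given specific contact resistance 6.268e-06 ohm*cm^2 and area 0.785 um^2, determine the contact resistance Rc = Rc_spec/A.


Step 1: Convert area to cm^2: 0.785 um^2 = 7.8500e-09 cm^2
Step 2: Rc = Rc_spec / A = 6.268e-06 / 7.8500e-09
Step 3: Rc = 7.98e+02 ohms

7.98e+02


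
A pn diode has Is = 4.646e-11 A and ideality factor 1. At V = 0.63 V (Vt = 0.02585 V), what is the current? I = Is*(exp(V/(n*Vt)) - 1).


Step 1: V/(n*Vt) = 0.63/(1*0.02585) = 24.3714
Step 2: exp(24.3714) = 3.8403e+10
Step 3: I = 4.646e-11 * (3.8403e+10 - 1) = 1.78e+00 A

1.78e+00


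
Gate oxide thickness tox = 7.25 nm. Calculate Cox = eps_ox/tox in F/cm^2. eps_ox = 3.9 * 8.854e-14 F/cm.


Step 1: eps_ox = 3.9 * 8.854e-14 = 3.45306e-13 F/cm
Step 2: tox in cm = 7.25 nm * 1e-7 = 7.2500e-07 cm
Step 3: Cox = 3.45306e-13 / 7.2500e-07 = 4.76e-07 F/cm^2

4.76e-07


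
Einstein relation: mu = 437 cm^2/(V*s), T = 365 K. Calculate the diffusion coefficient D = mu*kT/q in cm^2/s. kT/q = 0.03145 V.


Step 1: D = mu * (kT/q)
Step 2: D = 437 * 0.03145
Step 3: D = 13.74 cm^2/s

13.74


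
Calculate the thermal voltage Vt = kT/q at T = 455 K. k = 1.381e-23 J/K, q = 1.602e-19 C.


Step 1: kT = 1.381e-23 * 455 = 6.28355e-21 J
Step 2: Vt = kT/q = 6.28355e-21 / 1.602e-19
Step 3: Vt = 0.03922 V

0.03922


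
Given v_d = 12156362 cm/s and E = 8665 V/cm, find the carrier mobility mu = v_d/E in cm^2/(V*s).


Step 1: mu = v_d / E
Step 2: mu = 12156362 / 8665
Step 3: mu = 1402.93 cm^2/(V*s)

1402.93


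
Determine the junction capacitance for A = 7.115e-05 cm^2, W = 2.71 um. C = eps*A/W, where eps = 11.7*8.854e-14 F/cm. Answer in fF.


Step 1: eps_Si = 11.7 * 8.854e-14 = 1.035918e-12 F/cm
Step 2: W in cm = 2.71 * 1e-4 = 2.71e-04 cm
Step 3: C = 1.035918e-12 * 7.115e-05 / 2.71e-04 = 2.719763e-13 F
Step 4: C = 271.98 fF

271.98


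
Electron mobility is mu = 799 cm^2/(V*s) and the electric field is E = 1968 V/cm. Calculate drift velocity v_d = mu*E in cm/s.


Step 1: v_d = mu * E
Step 2: v_d = 799 * 1968 = 1572432
Step 3: v_d = 1.57e+06 cm/s

1.57e+06


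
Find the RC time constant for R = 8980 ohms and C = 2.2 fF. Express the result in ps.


Step 1: tau = R * C
Step 2: tau = 8980 * 2.2 fF = 8980 * 2.2e-15 F
Step 3: tau = 1.9756e-11 s = 19.756 ps

19.756


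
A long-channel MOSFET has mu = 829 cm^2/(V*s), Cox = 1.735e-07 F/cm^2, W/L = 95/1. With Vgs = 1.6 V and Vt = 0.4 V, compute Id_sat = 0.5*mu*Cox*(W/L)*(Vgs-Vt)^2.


Step 1: Overdrive voltage Vov = Vgs - Vt = 1.6 - 0.4 = 1.2 V
Step 2: W/L = 95/1 = 95
Step 3: Id = 0.5 * 829 * 1.735e-07 * 95 * 1.2^2
Step 4: Id = 9.84e-03 A

9.84e-03


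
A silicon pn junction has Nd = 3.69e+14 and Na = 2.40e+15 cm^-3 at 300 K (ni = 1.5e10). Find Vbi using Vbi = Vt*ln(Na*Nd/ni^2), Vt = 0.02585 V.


Step 1: Compute Na*Nd/ni^2 = 2.40e+15 * 3.69e+14 / (1.5e10)^2 = 3.9360e+09
Step 2: ln(3.9360e+09) = 22.0934
Step 3: Vbi = 0.02585 * 22.0934 = 0.571 V

0.571


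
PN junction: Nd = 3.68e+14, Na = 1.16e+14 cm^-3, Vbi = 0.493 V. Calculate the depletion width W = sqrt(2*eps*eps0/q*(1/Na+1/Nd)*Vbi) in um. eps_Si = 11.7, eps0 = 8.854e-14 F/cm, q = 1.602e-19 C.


Step 1: 1/Na + 1/Nd = 1/1.16e+14 + 1/3.68e+14 = 1.13381e-14
Step 2: 2*eps*eps0/q = 2*11.7*8.854e-14/1.602e-19 = 1.293281e+07
Step 3: W^2 = 1.293281e+07 * 1.13381e-14 * 0.493 = 7.22903e-08
Step 4: W = sqrt(7.22903e-08) = 2.689e-04 cm = 2.689 um

2.689


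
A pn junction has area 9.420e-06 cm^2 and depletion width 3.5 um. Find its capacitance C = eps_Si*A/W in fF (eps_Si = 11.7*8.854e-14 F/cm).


Step 1: eps_Si = 11.7 * 8.854e-14 = 1.035918e-12 F/cm
Step 2: W in cm = 3.5 * 1e-4 = 3.50e-04 cm
Step 3: C = 1.035918e-12 * 9.420e-06 / 3.50e-04 = 2.788099e-14 F
Step 4: C = 27.88 fF

27.88


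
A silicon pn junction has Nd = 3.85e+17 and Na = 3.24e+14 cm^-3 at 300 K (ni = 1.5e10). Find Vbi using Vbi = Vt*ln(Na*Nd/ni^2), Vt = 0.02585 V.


Step 1: Compute Na*Nd/ni^2 = 3.24e+14 * 3.85e+17 / (1.5e10)^2 = 5.5440e+11
Step 2: ln(5.5440e+11) = 27.0412
Step 3: Vbi = 0.02585 * 27.0412 = 0.699 V

0.699


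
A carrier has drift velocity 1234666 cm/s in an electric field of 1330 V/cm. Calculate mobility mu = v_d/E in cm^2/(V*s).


Step 1: mu = v_d / E
Step 2: mu = 1234666 / 1330
Step 3: mu = 928.32 cm^2/(V*s)

928.32


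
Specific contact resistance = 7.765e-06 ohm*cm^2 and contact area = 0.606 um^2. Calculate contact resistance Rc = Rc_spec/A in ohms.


Step 1: Convert area to cm^2: 0.606 um^2 = 6.0600e-09 cm^2
Step 2: Rc = Rc_spec / A = 7.765e-06 / 6.0600e-09
Step 3: Rc = 1.28e+03 ohms

1.28e+03


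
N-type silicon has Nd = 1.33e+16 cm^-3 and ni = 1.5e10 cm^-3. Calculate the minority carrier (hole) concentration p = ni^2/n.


Step 1: Since Nd >> ni, n ≈ Nd = 1.33e+16 cm^-3
Step 2: p = ni^2 / n = (1.5e10)^2 / 1.33e+16
Step 3: p = 2.25e20 / 1.33e+16 = 1.69e+04 cm^-3

1.69e+04


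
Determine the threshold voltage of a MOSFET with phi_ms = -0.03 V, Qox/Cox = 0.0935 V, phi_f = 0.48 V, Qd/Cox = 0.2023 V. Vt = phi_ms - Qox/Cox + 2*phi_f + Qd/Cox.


Step 1: Vt = phi_ms - Qox/Cox + 2*phi_f + Qd/Cox
Step 2: Vt = -0.03 - 0.0935 + 2*0.48 + 0.2023
Step 3: Vt = -0.03 - 0.0935 + 0.96 + 0.2023
Step 4: Vt = 1.0388 V

1.0388


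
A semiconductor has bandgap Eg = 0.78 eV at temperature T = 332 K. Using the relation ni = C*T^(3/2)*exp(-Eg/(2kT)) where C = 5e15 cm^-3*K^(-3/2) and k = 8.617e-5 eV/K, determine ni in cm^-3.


Step 1: Compute kT = 8.617e-5 * 332 = 0.02860844 eV
Step 2: Exponent = -Eg/(2kT) = -0.78/(2*0.02860844) = -13.63234
Step 3: T^(3/2) = 332^1.5 = 6049.33
Step 4: ni = 5e15 * 6049.33 * exp(-13.63234) = 3.63e+13 cm^-3

3.63e+13


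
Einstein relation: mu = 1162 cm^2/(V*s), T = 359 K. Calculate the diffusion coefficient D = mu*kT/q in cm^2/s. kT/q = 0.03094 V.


Step 1: D = mu * (kT/q)
Step 2: D = 1162 * 0.03094
Step 3: D = 35.95 cm^2/s

35.95


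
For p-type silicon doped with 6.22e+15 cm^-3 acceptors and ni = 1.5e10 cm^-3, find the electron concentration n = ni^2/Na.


Step 1: Majority hole concentration p ≈ Na = 6.22e+15 cm^-3
Step 2: n = ni^2 / Na = (1.5e10)^2 / 6.22e+15
Step 3: n = 3.62e+04 cm^-3

3.62e+04


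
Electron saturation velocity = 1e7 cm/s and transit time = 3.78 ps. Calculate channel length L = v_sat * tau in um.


Step 1: tau in seconds = 3.78 ps * 1e-12 = 3.7800e-12 s
Step 2: L = v_sat * tau = 1e7 * 3.7800e-12 = 3.7800e-05 cm
Step 3: L in um = 3.7800e-05 * 1e4 = 0.378 um

0.378


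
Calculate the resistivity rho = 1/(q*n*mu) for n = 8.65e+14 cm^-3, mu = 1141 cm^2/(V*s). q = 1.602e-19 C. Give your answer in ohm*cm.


Step 1: sigma = q * n * mu = 1.602e-19 * 8.65e+14 * 1141 = 1.58112e-01 S/cm
Step 2: rho = 1 / sigma = 1 / 1.58112e-01 = 6.325 ohm*cm

6.325


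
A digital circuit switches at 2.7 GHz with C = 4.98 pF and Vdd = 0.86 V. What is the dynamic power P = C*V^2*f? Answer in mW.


Step 1: V^2 = 0.86^2 = 0.7396 V^2
Step 2: P = C*V^2*f = 4.98e-12 F * 0.7396 * 2.7e9 Hz
Step 3: P = 9.9446616e-03 W
Step 4: P = 9.945 mW

9.945


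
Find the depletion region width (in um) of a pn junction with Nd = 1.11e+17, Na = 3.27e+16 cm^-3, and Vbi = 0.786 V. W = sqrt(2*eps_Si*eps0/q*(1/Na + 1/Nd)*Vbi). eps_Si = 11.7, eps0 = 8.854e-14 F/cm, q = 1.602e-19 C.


Step 1: 1/Na + 1/Nd = 1/3.27e+16 + 1/1.11e+17 = 3.95900e-17
Step 2: 2*eps*eps0/q = 2*11.7*8.854e-14/1.602e-19 = 1.293281e+07
Step 3: W^2 = 1.293281e+07 * 3.95900e-17 * 0.786 = 4.02440e-10
Step 4: W = sqrt(4.02440e-10) = 2.006e-05 cm = 0.2006 um

0.2006


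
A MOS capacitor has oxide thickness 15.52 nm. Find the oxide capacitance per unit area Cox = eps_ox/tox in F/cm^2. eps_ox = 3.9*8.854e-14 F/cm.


Step 1: eps_ox = 3.9 * 8.854e-14 = 3.45306e-13 F/cm
Step 2: tox in cm = 15.52 nm * 1e-7 = 1.5520e-06 cm
Step 3: Cox = 3.45306e-13 / 1.5520e-06 = 2.22e-07 F/cm^2

2.22e-07


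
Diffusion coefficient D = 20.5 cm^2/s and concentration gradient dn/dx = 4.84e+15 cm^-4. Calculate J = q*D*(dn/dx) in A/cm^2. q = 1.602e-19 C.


Step 1: J = q * D * (dn/dx)
Step 2: J = 1.602e-19 * 20.5 * 4.84e+15
Step 3: J = 1.59e-02 A/cm^2

1.59e-02


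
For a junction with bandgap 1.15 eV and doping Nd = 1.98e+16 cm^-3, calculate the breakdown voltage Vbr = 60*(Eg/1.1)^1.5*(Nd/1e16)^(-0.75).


Step 1: Eg/1.1 = 1.15/1.1 = 1.045455
Step 2: (Eg/1.1)^1.5 = 1.045455^1.5 = 1.068952
Step 3: (Nd/1e16)^(-0.75) = (1.98)^(-0.75) = 0.599102
Step 4: Vbr = 60 * 1.068952 * 0.599102 = 38.4 V

38.4


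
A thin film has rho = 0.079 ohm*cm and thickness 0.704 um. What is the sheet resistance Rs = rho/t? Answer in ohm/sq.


Step 1: Convert thickness to cm: t = 0.704 um = 7.0400e-05 cm
Step 2: Rs = rho / t = 0.079 / 7.0400e-05
Step 3: Rs = 1122.2 ohm/sq

1122.2


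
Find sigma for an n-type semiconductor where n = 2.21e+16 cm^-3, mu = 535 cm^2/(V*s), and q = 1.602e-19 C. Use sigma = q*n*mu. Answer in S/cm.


Step 1: sigma = q * n * mu
Step 2: sigma = 1.602e-19 * 2.21e+16 * 535
Step 3: sigma = 1.894e+00 S/cm

1.894e+00


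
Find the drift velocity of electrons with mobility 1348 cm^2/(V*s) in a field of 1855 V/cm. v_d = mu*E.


Step 1: v_d = mu * E
Step 2: v_d = 1348 * 1855 = 2500540
Step 3: v_d = 2.50e+06 cm/s

2.50e+06


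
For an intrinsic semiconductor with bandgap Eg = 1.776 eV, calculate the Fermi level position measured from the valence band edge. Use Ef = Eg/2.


Step 1: For an intrinsic semiconductor, the Fermi level sits at midgap.
Step 2: Ef = Eg / 2 = 1.776 / 2 = 0.888 eV

0.888


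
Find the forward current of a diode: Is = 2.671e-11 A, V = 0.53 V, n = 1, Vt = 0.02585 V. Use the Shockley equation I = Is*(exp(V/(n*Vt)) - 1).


Step 1: V/(n*Vt) = 0.53/(1*0.02585) = 20.5029
Step 2: exp(20.5029) = 8.0223e+08
Step 3: I = 2.671e-11 * (8.0223e+08 - 1) = 2.14e-02 A

2.14e-02


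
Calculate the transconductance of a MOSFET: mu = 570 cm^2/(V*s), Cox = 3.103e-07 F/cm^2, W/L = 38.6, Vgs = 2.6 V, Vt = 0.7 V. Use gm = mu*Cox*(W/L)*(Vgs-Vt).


Step 1: Vov = Vgs - Vt = 2.6 - 0.7 = 1.9 V
Step 2: gm = mu * Cox * (W/L) * Vov
Step 3: gm = 570 * 3.103e-07 * 38.6 * 1.9 = 1.30e-02 S

1.30e-02


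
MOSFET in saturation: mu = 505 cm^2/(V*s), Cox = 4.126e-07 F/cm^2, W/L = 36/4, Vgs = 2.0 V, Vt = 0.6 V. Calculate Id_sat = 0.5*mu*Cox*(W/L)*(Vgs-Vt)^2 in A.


Step 1: Overdrive voltage Vov = Vgs - Vt = 2.0 - 0.6 = 1.4 V
Step 2: W/L = 36/4 = 9
Step 3: Id = 0.5 * 505 * 4.126e-07 * 9 * 1.4^2
Step 4: Id = 1.84e-03 A

1.84e-03


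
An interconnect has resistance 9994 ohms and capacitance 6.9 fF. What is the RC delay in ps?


Step 1: tau = R * C
Step 2: tau = 9994 * 6.9 fF = 9994 * 6.9e-15 F
Step 3: tau = 6.89586e-11 s = 68.9586 ps

68.9586


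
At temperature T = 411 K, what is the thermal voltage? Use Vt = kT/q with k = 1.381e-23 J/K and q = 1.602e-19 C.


Step 1: kT = 1.381e-23 * 411 = 5.67591e-21 J
Step 2: Vt = kT/q = 5.67591e-21 / 1.602e-19
Step 3: Vt = 0.03543 V

0.03543


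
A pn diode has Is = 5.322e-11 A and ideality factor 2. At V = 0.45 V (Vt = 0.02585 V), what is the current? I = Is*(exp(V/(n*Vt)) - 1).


Step 1: V/(n*Vt) = 0.45/(2*0.02585) = 8.7041
Step 2: exp(8.7041) = 6.0276e+03
Step 3: I = 5.322e-11 * (6.0276e+03 - 1) = 3.21e-07 A

3.21e-07


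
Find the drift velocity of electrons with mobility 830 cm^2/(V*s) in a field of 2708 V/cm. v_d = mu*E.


Step 1: v_d = mu * E
Step 2: v_d = 830 * 2708 = 2247640
Step 3: v_d = 2.25e+06 cm/s

2.25e+06


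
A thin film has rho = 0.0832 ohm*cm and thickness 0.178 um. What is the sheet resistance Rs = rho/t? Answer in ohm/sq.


Step 1: Convert thickness to cm: t = 0.178 um = 1.7800e-05 cm
Step 2: Rs = rho / t = 0.0832 / 1.7800e-05
Step 3: Rs = 4674.2 ohm/sq

4674.2


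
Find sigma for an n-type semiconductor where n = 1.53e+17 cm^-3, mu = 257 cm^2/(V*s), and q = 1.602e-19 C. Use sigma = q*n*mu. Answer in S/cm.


Step 1: sigma = q * n * mu
Step 2: sigma = 1.602e-19 * 1.53e+17 * 257
Step 3: sigma = 6.299e+00 S/cm

6.299e+00


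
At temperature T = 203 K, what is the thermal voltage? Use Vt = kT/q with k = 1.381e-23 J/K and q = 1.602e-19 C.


Step 1: kT = 1.381e-23 * 203 = 2.80343e-21 J
Step 2: Vt = kT/q = 2.80343e-21 / 1.602e-19
Step 3: Vt = 0.0175 V

0.0175


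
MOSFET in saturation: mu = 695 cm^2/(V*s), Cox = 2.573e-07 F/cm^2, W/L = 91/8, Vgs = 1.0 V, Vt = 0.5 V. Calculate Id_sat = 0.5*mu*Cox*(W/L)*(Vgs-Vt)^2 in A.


Step 1: Overdrive voltage Vov = Vgs - Vt = 1.0 - 0.5 = 0.5 V
Step 2: W/L = 91/8 = 11.375
Step 3: Id = 0.5 * 695 * 2.573e-07 * 11.375 * 0.5^2
Step 4: Id = 2.54e-04 A

2.54e-04


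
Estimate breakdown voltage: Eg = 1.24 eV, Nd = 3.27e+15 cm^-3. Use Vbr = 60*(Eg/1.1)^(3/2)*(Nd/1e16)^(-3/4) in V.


Step 1: Eg/1.1 = 1.24/1.1 = 1.127273
Step 2: (Eg/1.1)^1.5 = 1.127273^1.5 = 1.196861
Step 3: (Nd/1e16)^(-0.75) = (0.327)^(-0.75) = 2.312540
Step 4: Vbr = 60 * 1.196861 * 2.312540 = 166.1 V

166.1


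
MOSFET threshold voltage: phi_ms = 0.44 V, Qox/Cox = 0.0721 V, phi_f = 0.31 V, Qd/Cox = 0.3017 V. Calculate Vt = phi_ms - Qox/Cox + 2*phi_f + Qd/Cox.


Step 1: Vt = phi_ms - Qox/Cox + 2*phi_f + Qd/Cox
Step 2: Vt = 0.44 - 0.0721 + 2*0.31 + 0.3017
Step 3: Vt = 0.44 - 0.0721 + 0.62 + 0.3017
Step 4: Vt = 1.2896 V

1.2896


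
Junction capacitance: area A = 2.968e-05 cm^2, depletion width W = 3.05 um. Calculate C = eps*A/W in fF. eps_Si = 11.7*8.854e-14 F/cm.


Step 1: eps_Si = 11.7 * 8.854e-14 = 1.035918e-12 F/cm
Step 2: W in cm = 3.05 * 1e-4 = 3.05e-04 cm
Step 3: C = 1.035918e-12 * 2.968e-05 / 3.05e-04 = 1.008067e-13 F
Step 4: C = 100.81 fF

100.81


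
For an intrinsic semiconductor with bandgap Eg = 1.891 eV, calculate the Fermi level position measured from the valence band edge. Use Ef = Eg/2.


Step 1: For an intrinsic semiconductor, the Fermi level sits at midgap.
Step 2: Ef = Eg / 2 = 1.891 / 2 = 0.9455 eV

0.9455


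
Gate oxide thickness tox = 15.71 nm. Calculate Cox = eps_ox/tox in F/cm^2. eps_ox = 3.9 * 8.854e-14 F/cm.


Step 1: eps_ox = 3.9 * 8.854e-14 = 3.45306e-13 F/cm
Step 2: tox in cm = 15.71 nm * 1e-7 = 1.5710e-06 cm
Step 3: Cox = 3.45306e-13 / 1.5710e-06 = 2.20e-07 F/cm^2

2.20e-07


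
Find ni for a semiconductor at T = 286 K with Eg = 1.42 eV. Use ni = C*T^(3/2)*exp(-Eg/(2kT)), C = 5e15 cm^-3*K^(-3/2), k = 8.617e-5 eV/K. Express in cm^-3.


Step 1: Compute kT = 8.617e-5 * 286 = 0.02464462 eV
Step 2: Exponent = -Eg/(2kT) = -1.42/(2*0.02464462) = -28.80953
Step 3: T^(3/2) = 286^1.5 = 4836.70
Step 4: ni = 5e15 * 4836.70 * exp(-28.80953) = 7.44e+06 cm^-3

7.44e+06


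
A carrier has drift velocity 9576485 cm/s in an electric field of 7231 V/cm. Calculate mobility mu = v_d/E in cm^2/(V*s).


Step 1: mu = v_d / E
Step 2: mu = 9576485 / 7231
Step 3: mu = 1324.37 cm^2/(V*s)

1324.37


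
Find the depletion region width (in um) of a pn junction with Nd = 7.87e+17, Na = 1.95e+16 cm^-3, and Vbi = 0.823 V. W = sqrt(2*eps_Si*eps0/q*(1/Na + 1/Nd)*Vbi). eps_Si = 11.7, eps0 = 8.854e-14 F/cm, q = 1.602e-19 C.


Step 1: 1/Na + 1/Nd = 1/1.95e+16 + 1/7.87e+17 = 5.25527e-17
Step 2: 2*eps*eps0/q = 2*11.7*8.854e-14/1.602e-19 = 1.293281e+07
Step 3: W^2 = 1.293281e+07 * 5.25527e-17 * 0.823 = 5.59355e-10
Step 4: W = sqrt(5.59355e-10) = 2.365e-05 cm = 0.2365 um

0.2365


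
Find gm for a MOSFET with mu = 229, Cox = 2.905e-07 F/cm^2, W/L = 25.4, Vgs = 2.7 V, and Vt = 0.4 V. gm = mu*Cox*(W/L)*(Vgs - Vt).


Step 1: Vov = Vgs - Vt = 2.7 - 0.4 = 2.3 V
Step 2: gm = mu * Cox * (W/L) * Vov
Step 3: gm = 229 * 2.905e-07 * 25.4 * 2.3 = 3.89e-03 S

3.89e-03


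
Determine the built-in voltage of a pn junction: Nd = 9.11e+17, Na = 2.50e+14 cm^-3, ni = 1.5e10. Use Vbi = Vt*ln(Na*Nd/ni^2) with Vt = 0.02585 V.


Step 1: Compute Na*Nd/ni^2 = 2.50e+14 * 9.11e+17 / (1.5e10)^2 = 1.0122e+12
Step 2: ln(1.0122e+12) = 27.6431
Step 3: Vbi = 0.02585 * 27.6431 = 0.715 V

0.715


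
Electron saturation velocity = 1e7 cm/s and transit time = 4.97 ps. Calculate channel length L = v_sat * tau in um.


Step 1: tau in seconds = 4.97 ps * 1e-12 = 4.9700e-12 s
Step 2: L = v_sat * tau = 1e7 * 4.9700e-12 = 4.9700e-05 cm
Step 3: L in um = 4.9700e-05 * 1e4 = 0.497 um

0.497


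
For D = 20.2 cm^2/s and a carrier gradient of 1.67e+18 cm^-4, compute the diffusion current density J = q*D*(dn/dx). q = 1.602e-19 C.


Step 1: J = q * D * (dn/dx)
Step 2: J = 1.602e-19 * 20.2 * 1.67e+18
Step 3: J = 5.40e+00 A/cm^2

5.40e+00


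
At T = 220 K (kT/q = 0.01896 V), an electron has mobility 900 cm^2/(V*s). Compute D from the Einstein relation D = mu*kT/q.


Step 1: D = mu * (kT/q)
Step 2: D = 900 * 0.01896
Step 3: D = 17.06 cm^2/s

17.06


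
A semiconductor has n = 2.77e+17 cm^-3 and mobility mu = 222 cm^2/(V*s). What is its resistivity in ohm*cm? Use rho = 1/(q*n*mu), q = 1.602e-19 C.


Step 1: sigma = q * n * mu = 1.602e-19 * 2.77e+17 * 222 = 9.85134e+00 S/cm
Step 2: rho = 1 / sigma = 1 / 9.85134e+00 = 0.1015 ohm*cm

0.1015


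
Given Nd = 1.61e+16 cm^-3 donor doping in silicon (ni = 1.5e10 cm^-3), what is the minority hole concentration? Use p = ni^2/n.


Step 1: Since Nd >> ni, n ≈ Nd = 1.61e+16 cm^-3
Step 2: p = ni^2 / n = (1.5e10)^2 / 1.61e+16
Step 3: p = 2.25e20 / 1.61e+16 = 1.40e+04 cm^-3

1.40e+04


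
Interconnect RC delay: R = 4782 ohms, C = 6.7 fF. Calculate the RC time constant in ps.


Step 1: tau = R * C
Step 2: tau = 4782 * 6.7 fF = 4782 * 6.7e-15 F
Step 3: tau = 3.20394e-11 s = 32.0394 ps

32.0394


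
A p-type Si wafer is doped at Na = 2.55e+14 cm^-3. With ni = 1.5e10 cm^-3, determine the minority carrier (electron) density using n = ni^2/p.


Step 1: Majority hole concentration p ≈ Na = 2.55e+14 cm^-3
Step 2: n = ni^2 / Na = (1.5e10)^2 / 2.55e+14
Step 3: n = 8.82e+05 cm^-3

8.82e+05


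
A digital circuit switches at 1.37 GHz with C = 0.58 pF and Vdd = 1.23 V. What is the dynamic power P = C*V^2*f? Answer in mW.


Step 1: V^2 = 1.23^2 = 1.5129 V^2
Step 2: P = C*V^2*f = 0.58e-12 F * 1.5129 * 1.37e9 Hz
Step 3: P = 1.20215034e-03 W
Step 4: P = 1.202 mW

1.202


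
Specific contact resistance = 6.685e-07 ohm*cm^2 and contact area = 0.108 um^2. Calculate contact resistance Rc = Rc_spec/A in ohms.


Step 1: Convert area to cm^2: 0.108 um^2 = 1.0800e-09 cm^2
Step 2: Rc = Rc_spec / A = 6.685e-07 / 1.0800e-09
Step 3: Rc = 6.19e+02 ohms

6.19e+02


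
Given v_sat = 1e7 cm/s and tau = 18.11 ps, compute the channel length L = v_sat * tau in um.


Step 1: tau in seconds = 18.11 ps * 1e-12 = 1.8110e-11 s
Step 2: L = v_sat * tau = 1e7 * 1.8110e-11 = 1.8110e-04 cm
Step 3: L in um = 1.8110e-04 * 1e4 = 1.811 um

1.811


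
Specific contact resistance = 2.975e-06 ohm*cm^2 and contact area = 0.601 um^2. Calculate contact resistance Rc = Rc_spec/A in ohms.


Step 1: Convert area to cm^2: 0.601 um^2 = 6.0100e-09 cm^2
Step 2: Rc = Rc_spec / A = 2.975e-06 / 6.0100e-09
Step 3: Rc = 4.95e+02 ohms

4.95e+02


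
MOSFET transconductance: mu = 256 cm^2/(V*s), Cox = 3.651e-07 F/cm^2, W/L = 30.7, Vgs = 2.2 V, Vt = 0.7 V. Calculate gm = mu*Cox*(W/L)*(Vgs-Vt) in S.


Step 1: Vov = Vgs - Vt = 2.2 - 0.7 = 1.5 V
Step 2: gm = mu * Cox * (W/L) * Vov
Step 3: gm = 256 * 3.651e-07 * 30.7 * 1.5 = 4.30e-03 S

4.30e-03


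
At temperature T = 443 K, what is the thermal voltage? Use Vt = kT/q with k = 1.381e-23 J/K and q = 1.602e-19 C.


Step 1: kT = 1.381e-23 * 443 = 6.11783e-21 J
Step 2: Vt = kT/q = 6.11783e-21 / 1.602e-19
Step 3: Vt = 0.03819 V

0.03819


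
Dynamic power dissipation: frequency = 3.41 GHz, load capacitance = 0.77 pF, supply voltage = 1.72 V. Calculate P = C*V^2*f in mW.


Step 1: V^2 = 1.72^2 = 2.9584 V^2
Step 2: P = C*V^2*f = 0.77e-12 F * 2.9584 * 3.41e9 Hz
Step 3: P = 7.76787088e-03 W
Step 4: P = 7.768 mW

7.768


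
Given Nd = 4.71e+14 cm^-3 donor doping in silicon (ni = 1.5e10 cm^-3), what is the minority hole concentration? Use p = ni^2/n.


Step 1: Since Nd >> ni, n ≈ Nd = 4.71e+14 cm^-3
Step 2: p = ni^2 / n = (1.5e10)^2 / 4.71e+14
Step 3: p = 2.25e20 / 4.71e+14 = 4.78e+05 cm^-3

4.78e+05


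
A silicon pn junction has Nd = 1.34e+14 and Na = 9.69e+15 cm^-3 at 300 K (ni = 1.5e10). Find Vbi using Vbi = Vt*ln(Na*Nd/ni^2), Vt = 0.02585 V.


Step 1: Compute Na*Nd/ni^2 = 9.69e+15 * 1.34e+14 / (1.5e10)^2 = 5.7709e+09
Step 2: ln(5.7709e+09) = 22.4761
Step 3: Vbi = 0.02585 * 22.4761 = 0.581 V

0.581
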